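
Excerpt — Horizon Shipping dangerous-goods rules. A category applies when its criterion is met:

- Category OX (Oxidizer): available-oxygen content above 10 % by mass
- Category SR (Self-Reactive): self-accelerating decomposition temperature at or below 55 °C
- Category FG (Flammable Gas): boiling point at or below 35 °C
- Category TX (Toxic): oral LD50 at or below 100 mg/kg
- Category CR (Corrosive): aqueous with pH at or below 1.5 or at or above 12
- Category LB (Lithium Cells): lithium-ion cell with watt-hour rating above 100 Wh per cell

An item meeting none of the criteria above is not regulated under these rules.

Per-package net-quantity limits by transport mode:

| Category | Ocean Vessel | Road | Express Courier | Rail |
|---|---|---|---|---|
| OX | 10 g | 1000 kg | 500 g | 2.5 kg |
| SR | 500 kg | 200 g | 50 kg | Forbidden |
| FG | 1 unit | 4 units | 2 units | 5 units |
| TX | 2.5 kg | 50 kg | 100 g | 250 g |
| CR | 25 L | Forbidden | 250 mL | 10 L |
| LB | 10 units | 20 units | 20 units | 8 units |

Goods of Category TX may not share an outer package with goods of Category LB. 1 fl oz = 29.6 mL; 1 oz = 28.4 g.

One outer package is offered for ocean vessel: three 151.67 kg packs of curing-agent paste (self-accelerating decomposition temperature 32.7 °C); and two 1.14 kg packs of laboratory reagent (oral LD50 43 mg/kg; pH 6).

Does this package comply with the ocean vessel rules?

Yes

The curing-agent paste has self-accelerating decomposition temperature 32.7 °C, which is ≤ 55 °C, so it is Category SR (Self-Reactive).
Laboratory reagent: oral LD50 43 mg/kg ≤ 100 mg/kg → Category TX (Toxic).
Category TX quantity: two 1.14 kg packs = 2.28 kg.
That is within the Category TX ocean vessel limit of 2.5 kg.
Category SR quantity: three 151.67 kg packs = 455.01 kg.
455.01 kg ≤ 500 kg (ocean vessel limit, Category SR) — within limit.
The segregation rule (Category TX with Category LB) does not apply to Category TX with Category SR.
Every hazard category is within its ocean vessel limit and no segregation rule is violated.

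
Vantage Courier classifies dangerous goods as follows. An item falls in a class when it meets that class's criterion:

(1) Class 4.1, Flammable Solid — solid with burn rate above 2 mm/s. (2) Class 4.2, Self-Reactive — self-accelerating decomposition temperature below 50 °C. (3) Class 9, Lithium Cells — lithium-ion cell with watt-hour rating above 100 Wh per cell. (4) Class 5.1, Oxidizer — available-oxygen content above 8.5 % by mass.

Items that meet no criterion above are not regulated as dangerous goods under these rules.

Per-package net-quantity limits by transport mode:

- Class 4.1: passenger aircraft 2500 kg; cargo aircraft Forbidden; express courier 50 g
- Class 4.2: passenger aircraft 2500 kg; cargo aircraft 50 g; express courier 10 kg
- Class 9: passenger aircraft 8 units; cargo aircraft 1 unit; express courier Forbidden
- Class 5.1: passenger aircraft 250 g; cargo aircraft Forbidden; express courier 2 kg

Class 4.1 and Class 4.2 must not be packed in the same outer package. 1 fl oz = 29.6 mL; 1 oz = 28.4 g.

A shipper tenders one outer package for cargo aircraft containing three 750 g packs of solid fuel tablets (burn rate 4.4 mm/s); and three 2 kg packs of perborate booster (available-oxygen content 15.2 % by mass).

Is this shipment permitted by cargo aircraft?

No

Solid fuel tablets: burn rate 4.4 mm/s > 2 mm/s → Class 4.1 (Flammable Solid).
The perborate booster has available-oxygen content 15.2 % by mass, which is > 8.5 % by mass, so it is Class 5.1 (Oxidizer).
Class 4.1 quantity: three 750 g packs = 2.25 kg.
By cargo aircraft, Class 4.1 is Forbidden regardless of quantity.
Class 5.1 quantity: three 2 kg packs = 6 kg.
Class 5.1 is Forbidden by cargo aircraft.
The segregation rule (Class 4.1 with Class 4.2) does not apply to Class 4.1 with Class 5.1.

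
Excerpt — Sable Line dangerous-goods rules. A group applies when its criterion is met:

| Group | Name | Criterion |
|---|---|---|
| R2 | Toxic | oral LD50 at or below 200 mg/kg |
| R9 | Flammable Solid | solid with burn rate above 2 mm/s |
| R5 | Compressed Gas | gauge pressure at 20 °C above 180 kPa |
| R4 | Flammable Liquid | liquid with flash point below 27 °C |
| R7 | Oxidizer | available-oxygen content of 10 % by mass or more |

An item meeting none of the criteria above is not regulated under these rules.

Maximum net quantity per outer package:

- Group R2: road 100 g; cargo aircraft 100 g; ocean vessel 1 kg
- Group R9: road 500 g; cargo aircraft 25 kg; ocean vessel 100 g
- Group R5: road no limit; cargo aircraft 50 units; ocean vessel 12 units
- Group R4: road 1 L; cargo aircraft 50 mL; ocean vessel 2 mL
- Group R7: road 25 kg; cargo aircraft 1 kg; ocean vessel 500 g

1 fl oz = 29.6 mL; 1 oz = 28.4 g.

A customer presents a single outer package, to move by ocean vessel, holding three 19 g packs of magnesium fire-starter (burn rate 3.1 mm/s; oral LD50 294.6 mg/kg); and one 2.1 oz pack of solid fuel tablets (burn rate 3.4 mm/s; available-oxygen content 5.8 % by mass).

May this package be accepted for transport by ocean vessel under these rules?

With burn rate 3.1 mm/s (> 2 mm/s), the magnesium fire-starter falls in Group R9.
With burn rate 3.4 mm/s (> 2 mm/s), the solid fuel tablets fall in Group R9.
Total Group R9: (three 19 g packs = 57 g) + (one 2.1 oz pack = 59.64 g) = 116.64 g.
That exceeds the Group R9 ocean vessel limit of 100 g.

No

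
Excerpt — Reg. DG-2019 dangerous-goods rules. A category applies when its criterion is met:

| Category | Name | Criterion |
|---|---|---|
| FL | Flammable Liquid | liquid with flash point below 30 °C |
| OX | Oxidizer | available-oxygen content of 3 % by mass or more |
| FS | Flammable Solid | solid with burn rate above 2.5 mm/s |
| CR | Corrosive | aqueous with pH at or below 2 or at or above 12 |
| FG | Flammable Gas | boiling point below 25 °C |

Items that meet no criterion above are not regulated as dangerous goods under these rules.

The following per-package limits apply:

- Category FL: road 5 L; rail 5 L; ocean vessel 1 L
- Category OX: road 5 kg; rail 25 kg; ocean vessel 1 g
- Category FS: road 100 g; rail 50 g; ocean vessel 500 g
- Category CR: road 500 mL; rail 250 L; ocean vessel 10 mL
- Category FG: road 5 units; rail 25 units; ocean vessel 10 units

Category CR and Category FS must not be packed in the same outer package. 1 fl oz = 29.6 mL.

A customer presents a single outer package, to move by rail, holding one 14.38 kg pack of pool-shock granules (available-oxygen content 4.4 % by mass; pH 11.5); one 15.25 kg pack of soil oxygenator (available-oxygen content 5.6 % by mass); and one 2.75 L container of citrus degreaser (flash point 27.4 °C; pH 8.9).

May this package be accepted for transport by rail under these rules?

The pool-shock granules have available-oxygen content 4.4 % by mass, which is ≥ 3 % by mass, so they are Category OX (Oxidizer).
Available-oxygen content 5.6 % by mass meets the Category OX criterion (Oxidizer), so the soil oxygenator is Category OX.
The citrus degreaser has flash point 27.4 °C, which is < 30 °C, so it is Category FL (Flammable Liquid).
Category OX net quantity: 14.38 kg + 15.25 kg = 29.63 kg.
29.63 kg > 25 kg (rail limit, Category OX) — over the limit.
Category FL quantity: 2.75 L.
2.75 L is within the rail limit of 5 L for Category FL.
The segregation rule (Category CR with Category FS) does not apply to Category OX with Category FL.

No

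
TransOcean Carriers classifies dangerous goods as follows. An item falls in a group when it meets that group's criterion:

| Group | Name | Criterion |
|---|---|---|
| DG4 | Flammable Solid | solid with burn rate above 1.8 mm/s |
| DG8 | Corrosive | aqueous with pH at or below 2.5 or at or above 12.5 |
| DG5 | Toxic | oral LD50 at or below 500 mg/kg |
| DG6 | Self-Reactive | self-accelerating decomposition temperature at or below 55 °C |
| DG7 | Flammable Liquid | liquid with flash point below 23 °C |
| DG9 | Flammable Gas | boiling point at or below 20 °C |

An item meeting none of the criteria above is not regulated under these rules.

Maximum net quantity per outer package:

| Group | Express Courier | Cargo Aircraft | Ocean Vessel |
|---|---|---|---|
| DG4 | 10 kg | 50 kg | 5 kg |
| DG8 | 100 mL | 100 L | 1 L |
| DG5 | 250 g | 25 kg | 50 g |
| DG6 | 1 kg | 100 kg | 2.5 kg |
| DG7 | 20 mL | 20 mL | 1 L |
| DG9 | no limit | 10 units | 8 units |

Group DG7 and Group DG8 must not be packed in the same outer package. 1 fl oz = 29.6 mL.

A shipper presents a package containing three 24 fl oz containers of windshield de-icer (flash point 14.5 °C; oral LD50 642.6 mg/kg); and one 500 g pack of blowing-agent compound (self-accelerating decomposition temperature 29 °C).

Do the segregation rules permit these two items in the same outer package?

Yes

With flash point 14.5 °C (< 23 °C), the windshield de-icer falls in Group DG7.
Blowing-agent compound: self-accelerating decomposition temperature 29 °C ≤ 55 °C → Group DG6 (Self-Reactive).
No segregation rule bars Group DG7 with Group DG6.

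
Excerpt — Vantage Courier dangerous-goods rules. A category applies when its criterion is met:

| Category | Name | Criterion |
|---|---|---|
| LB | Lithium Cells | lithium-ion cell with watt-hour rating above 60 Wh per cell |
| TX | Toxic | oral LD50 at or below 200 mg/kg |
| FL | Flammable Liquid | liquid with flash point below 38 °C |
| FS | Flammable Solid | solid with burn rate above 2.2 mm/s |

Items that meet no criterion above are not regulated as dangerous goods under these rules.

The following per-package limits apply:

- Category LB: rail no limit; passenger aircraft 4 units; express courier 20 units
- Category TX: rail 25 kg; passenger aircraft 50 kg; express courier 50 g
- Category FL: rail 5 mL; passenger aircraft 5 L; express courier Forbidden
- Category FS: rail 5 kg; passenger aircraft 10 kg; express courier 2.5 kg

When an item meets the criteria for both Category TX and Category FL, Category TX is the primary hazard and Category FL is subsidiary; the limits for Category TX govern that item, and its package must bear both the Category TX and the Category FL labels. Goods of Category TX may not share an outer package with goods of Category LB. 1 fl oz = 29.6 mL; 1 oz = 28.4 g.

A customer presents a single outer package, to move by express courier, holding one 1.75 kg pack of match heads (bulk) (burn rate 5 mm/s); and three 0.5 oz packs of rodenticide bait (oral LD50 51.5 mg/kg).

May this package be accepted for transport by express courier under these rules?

Match heads (bulk): burn rate 5 mm/s > 2.2 mm/s → Category FS (Flammable Solid).
Oral LD50 51.5 mg/kg meets the Category TX criterion (Toxic), so the rodenticide bait is Category TX.
Category FS quantity: 1.75 kg.
1.75 kg is within the express courier limit of 2.5 kg for Category FS.
Category TX quantity: three 0.5 oz packs = 42.6 g.
42.6 g ≤ 50 g (express courier limit, Category TX) — within limit.
The segregation rule (Category TX with Category LB) does not apply to Category FS with Category TX.
Every hazard category is within its express courier limit and no segregation rule is violated.

Yes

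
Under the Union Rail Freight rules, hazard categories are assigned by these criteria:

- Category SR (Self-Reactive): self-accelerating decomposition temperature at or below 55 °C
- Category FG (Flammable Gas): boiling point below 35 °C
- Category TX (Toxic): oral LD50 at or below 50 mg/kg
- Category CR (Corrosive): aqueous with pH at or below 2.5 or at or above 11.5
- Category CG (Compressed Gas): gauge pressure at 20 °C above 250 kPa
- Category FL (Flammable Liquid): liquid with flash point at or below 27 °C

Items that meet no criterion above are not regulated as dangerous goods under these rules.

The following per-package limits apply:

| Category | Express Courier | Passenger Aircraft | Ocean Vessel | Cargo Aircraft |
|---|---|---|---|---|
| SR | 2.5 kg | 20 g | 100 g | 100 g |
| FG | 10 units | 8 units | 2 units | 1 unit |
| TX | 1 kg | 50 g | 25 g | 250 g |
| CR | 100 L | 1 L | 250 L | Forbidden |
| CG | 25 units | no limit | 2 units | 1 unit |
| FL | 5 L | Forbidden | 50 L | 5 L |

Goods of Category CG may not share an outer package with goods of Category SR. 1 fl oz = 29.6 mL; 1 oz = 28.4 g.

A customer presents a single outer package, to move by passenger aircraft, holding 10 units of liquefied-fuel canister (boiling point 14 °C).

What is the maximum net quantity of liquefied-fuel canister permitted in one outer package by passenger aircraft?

The liquefied-fuel canister has boiling point 14 °C, which is < 35 °C, so it is Category FG (Flammable Gas).
The passenger aircraft limit for Category FG is 8 units.

8 units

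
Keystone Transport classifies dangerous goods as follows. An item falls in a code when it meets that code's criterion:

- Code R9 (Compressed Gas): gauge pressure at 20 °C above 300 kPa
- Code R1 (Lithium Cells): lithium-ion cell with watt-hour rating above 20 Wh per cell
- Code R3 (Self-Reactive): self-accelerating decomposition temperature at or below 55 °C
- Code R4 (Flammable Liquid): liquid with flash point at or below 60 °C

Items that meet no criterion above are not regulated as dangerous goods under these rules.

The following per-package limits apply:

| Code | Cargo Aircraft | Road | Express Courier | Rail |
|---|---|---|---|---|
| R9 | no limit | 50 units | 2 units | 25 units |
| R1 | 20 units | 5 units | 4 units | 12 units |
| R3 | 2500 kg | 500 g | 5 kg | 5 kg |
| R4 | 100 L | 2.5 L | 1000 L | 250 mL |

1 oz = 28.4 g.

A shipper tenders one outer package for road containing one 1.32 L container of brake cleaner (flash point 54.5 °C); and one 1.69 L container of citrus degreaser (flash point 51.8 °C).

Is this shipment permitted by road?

Brake cleaner: flash point 54.5 °C ≤ 60 °C → Code R4 (Flammable Liquid).
With flash point 51.8 °C (≤ 60 °C), the citrus degreaser falls in Code R4.
Total Code R4: 1.32 L + 1.69 L = 3.01 L.
3.01 L exceeds the road limit of 2.5 L for Code R4.

No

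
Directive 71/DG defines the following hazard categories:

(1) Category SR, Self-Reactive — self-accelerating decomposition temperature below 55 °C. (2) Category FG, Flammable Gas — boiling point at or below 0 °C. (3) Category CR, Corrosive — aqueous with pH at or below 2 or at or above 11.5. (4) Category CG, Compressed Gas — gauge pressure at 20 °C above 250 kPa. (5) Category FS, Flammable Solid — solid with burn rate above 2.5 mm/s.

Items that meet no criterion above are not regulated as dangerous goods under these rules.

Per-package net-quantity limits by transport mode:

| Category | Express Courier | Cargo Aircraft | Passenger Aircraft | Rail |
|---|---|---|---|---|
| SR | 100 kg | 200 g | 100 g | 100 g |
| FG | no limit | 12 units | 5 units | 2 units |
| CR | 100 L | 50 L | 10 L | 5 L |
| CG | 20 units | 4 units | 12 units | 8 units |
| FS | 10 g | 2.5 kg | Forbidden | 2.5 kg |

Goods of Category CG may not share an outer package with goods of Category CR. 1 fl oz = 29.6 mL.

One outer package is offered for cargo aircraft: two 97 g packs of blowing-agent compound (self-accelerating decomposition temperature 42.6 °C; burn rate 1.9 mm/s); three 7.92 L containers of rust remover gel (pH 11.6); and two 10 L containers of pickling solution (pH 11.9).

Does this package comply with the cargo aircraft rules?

The blowing-agent compound has self-accelerating decomposition temperature 42.6 °C, which is < 55 °C, so it is Category SR (Self-Reactive).
Rust remover gel: pH 11.6 ≥ 11.5 → Category CR (Corrosive).
pH 11.9 meets the Category CR criterion (Corrosive), so the pickling solution is Category CR.
Total Category CR: (three 7.92 L containers = 23.76 L) + (two 10 L containers = 20 L) = 43.76 L.
43.76 L ≤ 50 L (cargo aircraft limit, Category CR) — within limit.
Category SR quantity: two 97 g packs = 194 g.
194 g is within the cargo aircraft limit of 200 g for Category SR.
The segregation rule (Category CG with Category CR) does not apply to Category CR with Category SR.
Every hazard category is within its cargo aircraft limit and no segregation rule is violated.

Yes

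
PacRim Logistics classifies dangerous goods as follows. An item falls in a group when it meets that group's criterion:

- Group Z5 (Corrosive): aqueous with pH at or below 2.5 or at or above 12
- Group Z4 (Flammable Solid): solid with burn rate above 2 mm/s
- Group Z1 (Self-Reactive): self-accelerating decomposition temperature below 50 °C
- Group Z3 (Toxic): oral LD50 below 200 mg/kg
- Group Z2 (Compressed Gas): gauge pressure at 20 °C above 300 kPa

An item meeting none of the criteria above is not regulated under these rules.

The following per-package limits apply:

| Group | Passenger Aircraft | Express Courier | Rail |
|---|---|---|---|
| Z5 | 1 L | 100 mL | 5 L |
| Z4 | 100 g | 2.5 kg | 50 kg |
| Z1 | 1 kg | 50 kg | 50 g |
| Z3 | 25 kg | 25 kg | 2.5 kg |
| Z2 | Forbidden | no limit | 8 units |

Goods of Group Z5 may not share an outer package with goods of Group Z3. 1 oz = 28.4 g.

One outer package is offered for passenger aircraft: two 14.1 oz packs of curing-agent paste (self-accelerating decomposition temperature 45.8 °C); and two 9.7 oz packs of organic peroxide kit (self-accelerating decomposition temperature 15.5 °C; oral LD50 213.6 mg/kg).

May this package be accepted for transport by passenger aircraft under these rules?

With self-accelerating decomposition temperature 45.8 °C (< 50 °C), the curing-agent paste falls in Group Z1.
Organic peroxide kit: self-accelerating decomposition temperature 15.5 °C < 50 °C → Group Z1 (Self-Reactive).
Group Z1 net quantity: (two 14.1 oz packs = 800.88 g) + (two 9.7 oz packs = 550.96 g) = 1351.84 g.
1351.84 g > 1 kg (passenger aircraft limit, Group Z1) — over the limit.

No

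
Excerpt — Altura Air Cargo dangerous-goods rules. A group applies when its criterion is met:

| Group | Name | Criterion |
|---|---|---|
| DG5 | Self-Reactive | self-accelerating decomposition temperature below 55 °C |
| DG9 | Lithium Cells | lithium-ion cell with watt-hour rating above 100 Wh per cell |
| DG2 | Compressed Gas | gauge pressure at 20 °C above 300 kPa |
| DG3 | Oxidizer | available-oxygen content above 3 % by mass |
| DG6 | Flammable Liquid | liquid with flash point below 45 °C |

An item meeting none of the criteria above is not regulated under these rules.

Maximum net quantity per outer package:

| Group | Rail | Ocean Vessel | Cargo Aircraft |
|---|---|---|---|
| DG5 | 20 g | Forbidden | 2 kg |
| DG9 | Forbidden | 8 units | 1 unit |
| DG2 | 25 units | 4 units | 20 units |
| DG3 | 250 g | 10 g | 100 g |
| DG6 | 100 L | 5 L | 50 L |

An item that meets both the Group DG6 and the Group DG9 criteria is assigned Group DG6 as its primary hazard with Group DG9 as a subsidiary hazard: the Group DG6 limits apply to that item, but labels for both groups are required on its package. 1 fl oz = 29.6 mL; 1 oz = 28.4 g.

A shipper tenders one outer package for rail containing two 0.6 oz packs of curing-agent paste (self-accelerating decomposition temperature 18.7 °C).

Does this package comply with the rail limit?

No

With self-accelerating decomposition temperature 18.7 °C (< 55 °C), the curing-agent paste falls in Group DG5.
Group DG5 quantity: two 0.6 oz packs = 34.08 g.
That exceeds the Group DG5 rail limit of 20 g.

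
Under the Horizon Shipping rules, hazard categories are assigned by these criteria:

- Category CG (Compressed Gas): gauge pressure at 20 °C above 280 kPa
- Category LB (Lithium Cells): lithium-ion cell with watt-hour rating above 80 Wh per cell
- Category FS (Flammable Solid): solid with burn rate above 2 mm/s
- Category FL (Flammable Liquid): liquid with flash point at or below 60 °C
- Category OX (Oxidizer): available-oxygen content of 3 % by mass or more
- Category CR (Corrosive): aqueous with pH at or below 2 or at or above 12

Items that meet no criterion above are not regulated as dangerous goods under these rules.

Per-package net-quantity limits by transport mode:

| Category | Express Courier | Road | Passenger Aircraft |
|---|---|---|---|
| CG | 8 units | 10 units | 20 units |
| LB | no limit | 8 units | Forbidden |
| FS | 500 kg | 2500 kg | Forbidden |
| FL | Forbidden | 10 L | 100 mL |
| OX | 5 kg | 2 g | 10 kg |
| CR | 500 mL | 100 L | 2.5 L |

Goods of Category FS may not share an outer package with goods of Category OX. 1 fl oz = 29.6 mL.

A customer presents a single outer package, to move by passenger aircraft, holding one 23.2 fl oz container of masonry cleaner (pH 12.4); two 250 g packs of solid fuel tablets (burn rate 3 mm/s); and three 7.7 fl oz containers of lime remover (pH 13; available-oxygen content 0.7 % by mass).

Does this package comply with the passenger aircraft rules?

With pH 12.4 (≥ 12), the masonry cleaner falls in Category CR.
Solid fuel tablets: burn rate 3 mm/s > 2 mm/s → Category FS (Flammable Solid).
With pH 13 (≥ 12), the lime remover falls in Category CR.
Category CR net quantity: (one 23.2 fl oz container = 686.72 mL) + (three 7.7 fl oz containers = 683.76 mL) = 1370.48 mL.
That is within the Category CR passenger aircraft limit of 2.5 L.
Category FS quantity: two 250 g packs = 500 g.
Category FS is Forbidden by passenger aircraft.
The segregation rule (Category FS with Category OX) does not apply to Category CR with Category FS.

No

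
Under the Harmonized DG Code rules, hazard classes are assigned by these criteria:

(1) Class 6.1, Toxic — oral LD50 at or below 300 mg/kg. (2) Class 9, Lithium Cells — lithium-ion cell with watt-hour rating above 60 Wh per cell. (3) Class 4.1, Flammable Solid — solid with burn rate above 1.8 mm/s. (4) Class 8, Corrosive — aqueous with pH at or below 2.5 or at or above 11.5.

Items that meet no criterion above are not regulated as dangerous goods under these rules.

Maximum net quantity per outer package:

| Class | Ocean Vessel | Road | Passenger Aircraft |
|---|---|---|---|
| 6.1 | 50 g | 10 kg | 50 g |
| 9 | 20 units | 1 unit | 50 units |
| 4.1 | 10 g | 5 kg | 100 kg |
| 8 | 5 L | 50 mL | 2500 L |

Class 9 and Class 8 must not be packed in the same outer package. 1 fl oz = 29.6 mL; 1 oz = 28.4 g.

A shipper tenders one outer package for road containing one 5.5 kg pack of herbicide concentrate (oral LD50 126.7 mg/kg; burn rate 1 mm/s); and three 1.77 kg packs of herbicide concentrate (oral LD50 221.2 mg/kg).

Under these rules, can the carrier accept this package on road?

The herbicide concentrate has oral LD50 126.7 mg/kg, which is ≤ 300 mg/kg, so it is Class 6.1 (Toxic).
Oral LD50 221.2 mg/kg meets the Class 6.1 criterion (Toxic), so the herbicide concentrate is Class 6.1.
Total Class 6.1: 5.5 kg + (three 1.77 kg packs = 5.31 kg) = 10.81 kg.
That exceeds the Class 6.1 road limit of 10 kg.

No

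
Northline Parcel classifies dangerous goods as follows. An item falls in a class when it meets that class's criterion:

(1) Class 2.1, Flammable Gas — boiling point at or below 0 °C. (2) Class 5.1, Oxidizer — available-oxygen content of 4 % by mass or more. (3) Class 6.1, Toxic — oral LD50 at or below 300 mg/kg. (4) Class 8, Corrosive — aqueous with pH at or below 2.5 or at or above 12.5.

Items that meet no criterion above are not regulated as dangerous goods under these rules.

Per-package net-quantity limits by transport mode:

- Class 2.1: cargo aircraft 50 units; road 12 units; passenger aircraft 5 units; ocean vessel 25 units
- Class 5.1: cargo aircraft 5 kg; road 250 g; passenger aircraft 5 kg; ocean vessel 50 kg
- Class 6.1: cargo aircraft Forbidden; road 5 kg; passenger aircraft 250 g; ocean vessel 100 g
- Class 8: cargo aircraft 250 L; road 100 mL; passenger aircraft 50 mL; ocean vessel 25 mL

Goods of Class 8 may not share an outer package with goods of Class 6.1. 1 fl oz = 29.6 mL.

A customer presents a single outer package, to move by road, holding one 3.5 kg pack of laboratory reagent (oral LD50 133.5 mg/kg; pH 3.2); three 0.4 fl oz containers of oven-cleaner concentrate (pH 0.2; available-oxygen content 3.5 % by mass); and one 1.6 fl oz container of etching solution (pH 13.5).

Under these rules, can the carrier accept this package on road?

With oral LD50 133.5 mg/kg (≤ 300 mg/kg), the laboratory reagent falls in Class 6.1.
With pH 0.2 (≤ 2.5), the oven-cleaner concentrate falls in Class 8.
The etching solution has pH 13.5, which is ≥ 12.5, so it is Class 8 (Corrosive).
Total Class 8: (three 0.4 fl oz containers = 35.52 mL) + (one 1.6 fl oz container = 47.36 mL) = 82.88 mL.
That is within the Class 8 road limit of 100 mL.
Class 6.1 quantity: 3.5 kg.
3.5 kg is within the road limit of 5 kg for Class 6.1.
Class 8 and Class 6.1 may not share an outer package.

No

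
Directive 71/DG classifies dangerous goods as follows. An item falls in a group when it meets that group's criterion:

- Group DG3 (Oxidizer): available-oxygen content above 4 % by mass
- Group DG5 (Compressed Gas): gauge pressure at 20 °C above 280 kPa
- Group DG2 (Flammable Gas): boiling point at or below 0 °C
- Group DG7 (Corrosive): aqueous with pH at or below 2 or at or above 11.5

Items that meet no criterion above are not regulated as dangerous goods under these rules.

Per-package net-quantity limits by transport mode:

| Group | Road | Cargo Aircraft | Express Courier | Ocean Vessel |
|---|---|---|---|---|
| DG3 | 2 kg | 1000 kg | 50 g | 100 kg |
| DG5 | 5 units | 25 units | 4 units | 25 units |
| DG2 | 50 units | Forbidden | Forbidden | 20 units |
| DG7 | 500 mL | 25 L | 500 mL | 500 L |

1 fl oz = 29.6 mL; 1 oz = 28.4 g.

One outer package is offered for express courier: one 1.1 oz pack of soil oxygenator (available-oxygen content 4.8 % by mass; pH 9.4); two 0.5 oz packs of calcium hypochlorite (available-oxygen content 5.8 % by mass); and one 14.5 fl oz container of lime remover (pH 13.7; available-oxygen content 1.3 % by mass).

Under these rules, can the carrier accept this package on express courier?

No

Soil oxygenator: available-oxygen content 4.8 % by mass > 4 % by mass → Group DG3 (Oxidizer).
With available-oxygen content 5.8 % by mass (> 4 % by mass), the calcium hypochlorite falls in Group DG3.
With pH 13.7 (≥ 11.5), the lime remover falls in Group DG7.
Group DG3 net quantity: (one 1.1 oz pack = 31.24 g) + (two 0.5 oz packs = 28.4 g) = 59.64 g.
59.64 g exceeds the express courier limit of 50 g for Group DG3.
Group DG7 quantity: one 14.5 fl oz container = 429.2 mL.
429.2 mL is within the express courier limit of 500 mL for Group DG7.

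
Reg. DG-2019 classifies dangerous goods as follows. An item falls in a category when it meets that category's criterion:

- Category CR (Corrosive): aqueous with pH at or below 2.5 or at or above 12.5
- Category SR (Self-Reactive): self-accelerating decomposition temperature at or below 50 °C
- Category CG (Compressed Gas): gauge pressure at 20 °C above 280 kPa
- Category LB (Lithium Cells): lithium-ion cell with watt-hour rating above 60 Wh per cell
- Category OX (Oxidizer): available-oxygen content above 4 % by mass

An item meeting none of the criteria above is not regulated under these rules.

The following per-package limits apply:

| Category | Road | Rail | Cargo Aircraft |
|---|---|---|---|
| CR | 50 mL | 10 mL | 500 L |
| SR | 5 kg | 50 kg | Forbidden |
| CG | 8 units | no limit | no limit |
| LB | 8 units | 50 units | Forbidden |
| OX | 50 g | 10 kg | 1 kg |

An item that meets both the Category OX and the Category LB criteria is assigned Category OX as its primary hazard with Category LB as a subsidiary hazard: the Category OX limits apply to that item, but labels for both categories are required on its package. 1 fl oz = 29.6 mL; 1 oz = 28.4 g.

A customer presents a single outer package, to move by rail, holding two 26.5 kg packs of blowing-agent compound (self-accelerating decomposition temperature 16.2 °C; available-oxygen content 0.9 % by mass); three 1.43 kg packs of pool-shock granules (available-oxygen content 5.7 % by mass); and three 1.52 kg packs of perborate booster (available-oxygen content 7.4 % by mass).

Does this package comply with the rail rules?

No

Self-accelerating decomposition temperature 16.2 °C meets the Category SR criterion (Self-Reactive), so the blowing-agent compound is Category SR.
Available-oxygen content 5.7 % by mass meets the Category OX criterion (Oxidizer), so the pool-shock granules are Category OX.
Perborate booster: available-oxygen content 7.4 % by mass > 4 % by mass → Category OX (Oxidizer).
Total Category OX: (three 1.43 kg packs = 4.29 kg) + (three 1.52 kg packs = 4.56 kg) = 8.85 kg.
That is within the Category OX rail limit of 10 kg.
Category SR quantity: two 26.5 kg packs = 53 kg.
53 kg > 50 kg (rail limit, Category SR) — over the limit.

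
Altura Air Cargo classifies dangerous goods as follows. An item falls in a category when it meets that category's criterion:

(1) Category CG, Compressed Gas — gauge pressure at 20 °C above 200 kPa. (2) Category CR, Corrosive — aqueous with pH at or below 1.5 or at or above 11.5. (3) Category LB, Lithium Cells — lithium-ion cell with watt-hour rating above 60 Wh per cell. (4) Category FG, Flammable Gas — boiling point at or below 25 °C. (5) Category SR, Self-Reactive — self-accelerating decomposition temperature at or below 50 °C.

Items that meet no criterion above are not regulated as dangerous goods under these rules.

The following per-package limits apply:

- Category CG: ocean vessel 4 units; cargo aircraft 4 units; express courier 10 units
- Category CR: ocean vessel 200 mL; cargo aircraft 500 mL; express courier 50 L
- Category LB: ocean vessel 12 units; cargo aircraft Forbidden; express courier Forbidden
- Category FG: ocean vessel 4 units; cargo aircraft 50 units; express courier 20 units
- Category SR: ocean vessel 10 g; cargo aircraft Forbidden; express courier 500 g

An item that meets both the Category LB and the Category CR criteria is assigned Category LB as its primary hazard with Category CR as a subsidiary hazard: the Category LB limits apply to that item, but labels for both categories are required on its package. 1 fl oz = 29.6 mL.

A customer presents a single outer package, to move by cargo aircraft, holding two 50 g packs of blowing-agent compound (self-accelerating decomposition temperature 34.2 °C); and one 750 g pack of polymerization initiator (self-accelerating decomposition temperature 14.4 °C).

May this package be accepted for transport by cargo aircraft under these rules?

No

With self-accelerating decomposition temperature 34.2 °C (≤ 50 °C), the blowing-agent compound falls in Category SR.
Self-accelerating decomposition temperature 14.4 °C meets the Category SR criterion (Self-Reactive), so the polymerization initiator is Category SR.
Category SR net quantity: (two 50 g packs = 100 g) + 750 g = 850 g.
Category SR is Forbidden by cargo aircraft.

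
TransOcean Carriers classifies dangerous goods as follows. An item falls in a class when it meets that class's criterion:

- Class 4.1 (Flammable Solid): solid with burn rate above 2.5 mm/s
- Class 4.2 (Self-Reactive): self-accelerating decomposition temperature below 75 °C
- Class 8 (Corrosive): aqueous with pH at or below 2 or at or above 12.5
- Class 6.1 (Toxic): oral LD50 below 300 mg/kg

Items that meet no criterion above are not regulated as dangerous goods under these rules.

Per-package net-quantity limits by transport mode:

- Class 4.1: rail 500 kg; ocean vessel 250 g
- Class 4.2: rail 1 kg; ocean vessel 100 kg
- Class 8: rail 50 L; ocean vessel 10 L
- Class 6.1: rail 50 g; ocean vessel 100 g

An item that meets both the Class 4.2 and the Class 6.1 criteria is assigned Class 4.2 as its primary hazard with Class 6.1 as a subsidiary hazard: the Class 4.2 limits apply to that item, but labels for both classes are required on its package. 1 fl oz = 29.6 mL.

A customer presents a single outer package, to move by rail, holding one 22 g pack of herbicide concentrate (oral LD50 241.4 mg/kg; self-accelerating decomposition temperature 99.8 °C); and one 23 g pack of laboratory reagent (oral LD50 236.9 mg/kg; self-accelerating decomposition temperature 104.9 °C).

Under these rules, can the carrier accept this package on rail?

Yes

Herbicide concentrate: oral LD50 241.4 mg/kg < 300 mg/kg → Class 6.1 (Toxic).
Oral LD50 236.9 mg/kg meets the Class 6.1 criterion (Toxic), so the laboratory reagent is Class 6.1.
Class 6.1 net quantity: 22 g + 23 g = 45 g.
45 g is within the rail limit of 50 g for Class 6.1.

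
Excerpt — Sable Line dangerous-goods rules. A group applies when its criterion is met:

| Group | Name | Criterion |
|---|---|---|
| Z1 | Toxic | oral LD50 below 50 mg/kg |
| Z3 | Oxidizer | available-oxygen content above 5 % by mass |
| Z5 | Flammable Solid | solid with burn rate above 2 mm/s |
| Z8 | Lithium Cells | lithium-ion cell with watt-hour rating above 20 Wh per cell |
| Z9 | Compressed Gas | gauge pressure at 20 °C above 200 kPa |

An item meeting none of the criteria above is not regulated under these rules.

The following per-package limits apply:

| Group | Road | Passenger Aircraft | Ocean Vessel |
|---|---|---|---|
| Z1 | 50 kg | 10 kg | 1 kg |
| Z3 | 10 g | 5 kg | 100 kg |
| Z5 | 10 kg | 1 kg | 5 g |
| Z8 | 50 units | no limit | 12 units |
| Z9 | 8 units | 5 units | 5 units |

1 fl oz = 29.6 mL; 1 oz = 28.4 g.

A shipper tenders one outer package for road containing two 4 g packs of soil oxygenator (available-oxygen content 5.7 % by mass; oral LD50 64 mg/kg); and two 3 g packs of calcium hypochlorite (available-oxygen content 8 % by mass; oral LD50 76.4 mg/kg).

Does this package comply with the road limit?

Available-oxygen content 5.7 % by mass meets the Group Z3 criterion (Oxidizer), so the soil oxygenator is Group Z3.
Available-oxygen content 8 % by mass meets the Group Z3 criterion (Oxidizer), so the calcium hypochlorite is Group Z3.
Total Group Z3: (two 4 g packs = 8 g) + (two 3 g packs = 6 g) = 14 g.
14 g exceeds the road limit of 10 g for Group Z3.

No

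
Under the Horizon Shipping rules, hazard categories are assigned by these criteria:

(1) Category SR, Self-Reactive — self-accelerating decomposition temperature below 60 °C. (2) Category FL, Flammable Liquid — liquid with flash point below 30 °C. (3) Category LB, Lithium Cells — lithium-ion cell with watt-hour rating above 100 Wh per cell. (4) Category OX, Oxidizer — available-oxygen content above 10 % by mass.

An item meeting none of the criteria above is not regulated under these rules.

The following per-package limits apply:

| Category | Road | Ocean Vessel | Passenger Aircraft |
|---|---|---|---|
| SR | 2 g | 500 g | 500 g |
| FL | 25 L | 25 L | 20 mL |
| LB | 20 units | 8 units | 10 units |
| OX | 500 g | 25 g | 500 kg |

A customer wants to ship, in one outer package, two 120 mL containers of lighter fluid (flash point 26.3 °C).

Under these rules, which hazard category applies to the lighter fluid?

The lighter fluid has flash point 26.3 °C, which is < 30 °C, so it is Category FL (Flammable Liquid).

Category FL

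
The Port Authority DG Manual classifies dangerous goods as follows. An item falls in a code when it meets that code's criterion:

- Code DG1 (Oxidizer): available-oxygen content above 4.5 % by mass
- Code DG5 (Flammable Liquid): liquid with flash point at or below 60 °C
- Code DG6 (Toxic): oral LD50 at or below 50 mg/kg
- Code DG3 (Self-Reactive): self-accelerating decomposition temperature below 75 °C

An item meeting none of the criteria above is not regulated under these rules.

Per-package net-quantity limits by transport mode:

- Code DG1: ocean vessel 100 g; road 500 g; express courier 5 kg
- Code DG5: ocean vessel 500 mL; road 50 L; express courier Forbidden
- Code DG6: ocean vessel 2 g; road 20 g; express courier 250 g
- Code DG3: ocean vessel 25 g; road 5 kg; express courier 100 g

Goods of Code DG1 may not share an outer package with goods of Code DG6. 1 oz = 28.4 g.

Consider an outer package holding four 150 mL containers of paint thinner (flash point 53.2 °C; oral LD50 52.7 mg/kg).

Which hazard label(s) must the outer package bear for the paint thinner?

With flash point 53.2 °C (≤ 60 °C), the paint thinner falls in Code DG5.
Only the Code DG5 label is required.

Code DG5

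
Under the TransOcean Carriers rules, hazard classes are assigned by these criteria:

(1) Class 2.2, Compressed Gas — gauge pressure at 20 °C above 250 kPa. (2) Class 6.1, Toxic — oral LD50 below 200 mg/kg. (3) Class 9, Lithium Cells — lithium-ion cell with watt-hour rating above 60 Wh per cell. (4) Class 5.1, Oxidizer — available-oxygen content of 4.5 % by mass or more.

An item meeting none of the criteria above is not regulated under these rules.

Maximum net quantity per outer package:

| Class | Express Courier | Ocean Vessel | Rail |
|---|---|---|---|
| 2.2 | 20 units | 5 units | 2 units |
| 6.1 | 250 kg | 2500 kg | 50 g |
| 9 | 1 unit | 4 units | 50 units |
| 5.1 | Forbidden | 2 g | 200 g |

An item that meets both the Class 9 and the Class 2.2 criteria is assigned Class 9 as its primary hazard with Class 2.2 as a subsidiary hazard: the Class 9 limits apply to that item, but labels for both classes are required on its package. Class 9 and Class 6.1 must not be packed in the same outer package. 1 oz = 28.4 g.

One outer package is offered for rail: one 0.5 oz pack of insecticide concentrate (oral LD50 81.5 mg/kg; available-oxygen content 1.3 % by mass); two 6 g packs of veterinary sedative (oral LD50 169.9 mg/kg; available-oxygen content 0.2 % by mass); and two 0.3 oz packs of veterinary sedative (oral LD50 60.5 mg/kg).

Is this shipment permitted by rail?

Yes

The insecticide concentrate has oral LD50 81.5 mg/kg, which is < 200 mg/kg, so it is Class 6.1 (Toxic).
With oral LD50 169.9 mg/kg (< 200 mg/kg), the veterinary sedative falls in Class 6.1.
With oral LD50 60.5 mg/kg (< 200 mg/kg), the veterinary sedative falls in Class 6.1.
Total Class 6.1: (one 0.5 oz pack = 14.2 g) + (two 6 g packs = 12 g) + (two 0.3 oz packs = 17.04 g) = 43.24 g.
That is within the Class 6.1 rail limit of 50 g.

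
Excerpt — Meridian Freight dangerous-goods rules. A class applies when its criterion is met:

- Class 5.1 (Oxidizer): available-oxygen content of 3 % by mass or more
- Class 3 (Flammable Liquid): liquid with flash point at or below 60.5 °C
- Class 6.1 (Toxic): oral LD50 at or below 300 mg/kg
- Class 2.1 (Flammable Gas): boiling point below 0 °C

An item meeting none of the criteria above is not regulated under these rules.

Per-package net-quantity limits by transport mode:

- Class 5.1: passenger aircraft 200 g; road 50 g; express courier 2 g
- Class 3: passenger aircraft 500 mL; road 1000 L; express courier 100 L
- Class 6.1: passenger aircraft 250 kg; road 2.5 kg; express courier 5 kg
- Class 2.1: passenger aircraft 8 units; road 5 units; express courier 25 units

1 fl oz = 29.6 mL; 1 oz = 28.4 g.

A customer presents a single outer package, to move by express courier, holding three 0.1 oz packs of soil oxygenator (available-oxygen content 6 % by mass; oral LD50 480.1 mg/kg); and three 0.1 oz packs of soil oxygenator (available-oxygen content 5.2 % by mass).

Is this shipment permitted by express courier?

No

With available-oxygen content 6 % by mass (≥ 3 % by mass), the soil oxygenator falls in Class 5.1.
Available-oxygen content 5.2 % by mass meets the Class 5.1 criterion (Oxidizer), so the soil oxygenator is Class 5.1.
Total Class 5.1: (three 0.1 oz packs = 8.52 g) + (three 0.1 oz packs = 8.52 g) = 17.04 g.
17.04 g exceeds the express courier limit of 2 g for Class 5.1.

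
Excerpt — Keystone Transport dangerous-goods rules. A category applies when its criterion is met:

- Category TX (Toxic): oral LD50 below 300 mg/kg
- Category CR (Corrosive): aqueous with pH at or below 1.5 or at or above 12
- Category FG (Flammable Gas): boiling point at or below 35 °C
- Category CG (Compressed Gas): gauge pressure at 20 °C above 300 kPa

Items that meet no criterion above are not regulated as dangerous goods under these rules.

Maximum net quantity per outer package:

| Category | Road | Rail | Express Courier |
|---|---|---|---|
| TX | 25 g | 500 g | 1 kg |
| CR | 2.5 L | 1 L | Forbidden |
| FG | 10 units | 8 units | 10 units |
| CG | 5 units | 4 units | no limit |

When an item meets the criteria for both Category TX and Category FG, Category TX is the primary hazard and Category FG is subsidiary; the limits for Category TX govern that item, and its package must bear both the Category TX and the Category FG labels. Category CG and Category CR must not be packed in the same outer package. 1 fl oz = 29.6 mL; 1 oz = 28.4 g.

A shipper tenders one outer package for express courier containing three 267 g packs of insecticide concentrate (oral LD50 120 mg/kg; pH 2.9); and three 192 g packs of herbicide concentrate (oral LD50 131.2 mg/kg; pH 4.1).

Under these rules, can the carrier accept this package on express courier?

With oral LD50 120 mg/kg (< 300 mg/kg), the insecticide concentrate falls in Category TX.
The herbicide concentrate has oral LD50 131.2 mg/kg, which is < 300 mg/kg, so it is Category TX (Toxic).
Total Category TX: (three 267 g packs = 801 g) + (three 192 g packs = 576 g) = 1.377 kg.
1.377 kg > 1 kg (express courier limit, Category TX) — over the limit.

No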